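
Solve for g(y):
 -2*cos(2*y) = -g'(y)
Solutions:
 g(y) = C1 + sin(2*y)


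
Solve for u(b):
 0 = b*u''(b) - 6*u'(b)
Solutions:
 u(b) = C1 + C2*b^7


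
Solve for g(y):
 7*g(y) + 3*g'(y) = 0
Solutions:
 g(y) = C1*exp(-7*y/3)


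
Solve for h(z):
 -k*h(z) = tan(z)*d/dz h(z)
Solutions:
 h(z) = C1*exp(-k*log(sin(z)))


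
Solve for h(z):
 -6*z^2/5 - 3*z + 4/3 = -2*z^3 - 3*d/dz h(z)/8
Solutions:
 h(z) = C1 - 4*z^4/3 + 16*z^3/15 + 4*z^2 - 32*z/9


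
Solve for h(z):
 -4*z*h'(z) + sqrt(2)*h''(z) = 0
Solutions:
 h(z) = C1 + C2*erfi(2^(1/4)*z)


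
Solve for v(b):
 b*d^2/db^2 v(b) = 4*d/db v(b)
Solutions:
 v(b) = C1 + C2*b^5


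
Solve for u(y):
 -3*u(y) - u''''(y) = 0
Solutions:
 u(y) = (C1*sin(sqrt(2)*3^(1/4)*y/2) + C2*cos(sqrt(2)*3^(1/4)*y/2))*exp(-sqrt(2)*3^(1/4)*y/2) + (C3*sin(sqrt(2)*3^(1/4)*y/2) + C4*cos(sqrt(2)*3^(1/4)*y/2))*exp(sqrt(2)*3^(1/4)*y/2)


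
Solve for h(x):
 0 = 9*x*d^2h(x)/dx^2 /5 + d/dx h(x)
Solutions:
 h(x) = C1 + C2*x^(4/9)


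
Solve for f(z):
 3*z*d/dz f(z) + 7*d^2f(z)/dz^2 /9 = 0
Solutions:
 f(z) = C1 + C2*erf(3*sqrt(42)*z/14)


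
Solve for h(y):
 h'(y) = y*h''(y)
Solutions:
 h(y) = C1 + C2*y^2


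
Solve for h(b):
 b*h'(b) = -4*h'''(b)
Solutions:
 h(b) = C1 + Integral(C2*airyai(-2^(1/3)*b/2) + C3*airybi(-2^(1/3)*b/2), b)


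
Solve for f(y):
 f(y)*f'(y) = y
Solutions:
 f(y) = -sqrt(C1 + y^2)
 f(y) = sqrt(C1 + y^2)


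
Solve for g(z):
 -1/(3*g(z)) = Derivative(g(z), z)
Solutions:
 g(z) = -sqrt(C1 - 6*z)/3
 g(z) = sqrt(C1 - 6*z)/3


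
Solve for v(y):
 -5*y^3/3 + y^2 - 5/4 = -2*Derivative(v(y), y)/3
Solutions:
 v(y) = C1 + 5*y^4/8 - y^3/2 + 15*y/8


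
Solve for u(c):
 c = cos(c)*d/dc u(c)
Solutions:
 u(c) = C1 + Integral(c/cos(c), c)


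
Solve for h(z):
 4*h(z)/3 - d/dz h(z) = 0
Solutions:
 h(z) = C1*exp(4*z/3)


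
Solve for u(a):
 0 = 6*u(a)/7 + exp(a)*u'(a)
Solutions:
 u(a) = C1*exp(6*exp(-a)/7)


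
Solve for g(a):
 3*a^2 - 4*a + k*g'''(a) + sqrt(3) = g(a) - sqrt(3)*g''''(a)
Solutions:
 g(a) = C1*exp(a*(-sqrt(3)*k - sqrt(3)*sqrt(k^2 + 2*2^(2/3)*3^(1/6)*(-3*k^2 + sqrt(9*k^4 + 256*sqrt(3)))^(1/3) - 16*6^(1/3)/(-3*k^2 + sqrt(9*k^4 + 256*sqrt(3)))^(1/3)) + sqrt(6)*sqrt(k^3/sqrt(k^2 + 2*2^(2/3)*3^(1/6)*(-3*k^2 + sqrt(9*k^4 + 256*sqrt(3)))^(1/3) - 16*6^(1/3)/(-3*k^2 + sqrt(9*k^4 + 256*sqrt(3)))^(1/3)) + k^2 - 2^(2/3)*3^(1/6)*(-3*k^2 + sqrt(9*k^4 + 256*sqrt(3)))^(1/3) + 8*6^(1/3)/(-3*k^2 + sqrt(9*k^4 + 256*sqrt(3)))^(1/3)))/12) + C2*exp(a*(-sqrt(3)*k + sqrt(3)*sqrt(k^2 + 2*2^(2/3)*3^(1/6)*(-3*k^2 + sqrt(9*k^4 + 256*sqrt(3)))^(1/3) - 16*6^(1/3)/(-3*k^2 + sqrt(9*k^4 + 256*sqrt(3)))^(1/3)) - sqrt(6)*sqrt(-k^3/sqrt(k^2 + 2*2^(2/3)*3^(1/6)*(-3*k^2 + sqrt(9*k^4 + 256*sqrt(3)))^(1/3) - 16*6^(1/3)/(-3*k^2 + sqrt(9*k^4 + 256*sqrt(3)))^(1/3)) + k^2 - 2^(2/3)*3^(1/6)*(-3*k^2 + sqrt(9*k^4 + 256*sqrt(3)))^(1/3) + 8*6^(1/3)/(-3*k^2 + sqrt(9*k^4 + 256*sqrt(3)))^(1/3)))/12) + C3*exp(a*(-sqrt(3)*k + sqrt(3)*sqrt(k^2 + 2*2^(2/3)*3^(1/6)*(-3*k^2 + sqrt(9*k^4 + 256*sqrt(3)))^(1/3) - 16*6^(1/3)/(-3*k^2 + sqrt(9*k^4 + 256*sqrt(3)))^(1/3)) + sqrt(6)*sqrt(-k^3/sqrt(k^2 + 2*2^(2/3)*3^(1/6)*(-3*k^2 + sqrt(9*k^4 + 256*sqrt(3)))^(1/3) - 16*6^(1/3)/(-3*k^2 + sqrt(9*k^4 + 256*sqrt(3)))^(1/3)) + k^2 - 2^(2/3)*3^(1/6)*(-3*k^2 + sqrt(9*k^4 + 256*sqrt(3)))^(1/3) + 8*6^(1/3)/(-3*k^2 + sqrt(9*k^4 + 256*sqrt(3)))^(1/3)))/12) + C4*exp(-a*(sqrt(3)*k + sqrt(3)*sqrt(k^2 + 2*2^(2/3)*3^(1/6)*(-3*k^2 + sqrt(9*k^4 + 256*sqrt(3)))^(1/3) - 16*6^(1/3)/(-3*k^2 + sqrt(9*k^4 + 256*sqrt(3)))^(1/3)) + sqrt(6)*sqrt(k^3/sqrt(k^2 + 2*2^(2/3)*3^(1/6)*(-3*k^2 + sqrt(9*k^4 + 256*sqrt(3)))^(1/3) - 16*6^(1/3)/(-3*k^2 + sqrt(9*k^4 + 256*sqrt(3)))^(1/3)) + k^2 - 2^(2/3)*3^(1/6)*(-3*k^2 + sqrt(9*k^4 + 256*sqrt(3)))^(1/3) + 8*6^(1/3)/(-3*k^2 + sqrt(9*k^4 + 256*sqrt(3)))^(1/3)))/12) + 3*a^2 - 4*a + sqrt(3)


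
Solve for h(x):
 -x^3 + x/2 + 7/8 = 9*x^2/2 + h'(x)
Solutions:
 h(x) = C1 - x^4/4 - 3*x^3/2 + x^2/4 + 7*x/8


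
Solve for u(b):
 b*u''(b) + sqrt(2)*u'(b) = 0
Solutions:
 u(b) = C1 + C2*b^(1 - sqrt(2))


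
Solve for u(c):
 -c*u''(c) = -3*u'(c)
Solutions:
 u(c) = C1 + C2*c^4


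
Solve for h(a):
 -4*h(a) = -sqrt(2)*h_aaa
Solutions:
 h(a) = C3*exp(sqrt(2)*a) + (C1*sin(sqrt(6)*a/2) + C2*cos(sqrt(6)*a/2))*exp(-sqrt(2)*a/2)


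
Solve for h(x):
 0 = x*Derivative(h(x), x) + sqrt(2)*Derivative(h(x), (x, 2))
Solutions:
 h(x) = C1 + C2*erf(2^(1/4)*x/2)


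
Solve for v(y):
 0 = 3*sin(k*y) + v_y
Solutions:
 v(y) = C1 + 3*cos(k*y)/k


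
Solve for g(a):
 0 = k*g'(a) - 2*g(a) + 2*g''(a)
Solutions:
 g(a) = C1*exp(a*(-k + sqrt(k^2 + 16))/4) + C2*exp(-a*(k + sqrt(k^2 + 16))/4)


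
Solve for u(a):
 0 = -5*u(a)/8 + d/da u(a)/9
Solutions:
 u(a) = C1*exp(45*a/8)


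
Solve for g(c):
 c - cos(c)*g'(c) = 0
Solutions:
 g(c) = C1 + Integral(c/cos(c), c)


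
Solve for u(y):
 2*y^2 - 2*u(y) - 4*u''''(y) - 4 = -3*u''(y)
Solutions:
 u(y) = y^2 + (C1*sin(2^(3/4)*y*sin(atan(sqrt(23)/3)/2)/2) + C2*cos(2^(3/4)*y*sin(atan(sqrt(23)/3)/2)/2))*exp(-2^(3/4)*y*cos(atan(sqrt(23)/3)/2)/2) + (C3*sin(2^(3/4)*y*sin(atan(sqrt(23)/3)/2)/2) + C4*cos(2^(3/4)*y*sin(atan(sqrt(23)/3)/2)/2))*exp(2^(3/4)*y*cos(atan(sqrt(23)/3)/2)/2) + 1


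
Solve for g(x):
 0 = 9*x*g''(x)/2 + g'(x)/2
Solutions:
 g(x) = C1 + C2*x^(8/9)


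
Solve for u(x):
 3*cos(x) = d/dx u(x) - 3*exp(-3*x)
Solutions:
 u(x) = C1 + 3*sin(x) - exp(-3*x)


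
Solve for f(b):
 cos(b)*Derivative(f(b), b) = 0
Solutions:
 f(b) = C1


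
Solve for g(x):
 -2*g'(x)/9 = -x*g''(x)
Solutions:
 g(x) = C1 + C2*x^(11/9)


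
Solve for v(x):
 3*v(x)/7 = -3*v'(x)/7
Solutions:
 v(x) = C1*exp(-x)


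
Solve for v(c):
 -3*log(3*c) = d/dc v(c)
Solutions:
 v(c) = C1 - 3*c*log(c) - c*log(27) + 3*c


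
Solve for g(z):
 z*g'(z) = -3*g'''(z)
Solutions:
 g(z) = C1 + Integral(C2*airyai(-3^(2/3)*z/3) + C3*airybi(-3^(2/3)*z/3), z)


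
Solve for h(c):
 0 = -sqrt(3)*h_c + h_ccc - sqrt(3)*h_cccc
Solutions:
 h(c) = C1 + C2*exp(c*(2*18^(1/3)/(-2*sqrt(3) + sqrt(-12 + (243 - 2*sqrt(3))^2) + 243)^(1/3) + 4*sqrt(3) + 12^(1/3)*(-2*sqrt(3) + sqrt(-12 + (243 - 2*sqrt(3))^2) + 243)^(1/3))/36)*sin(2^(1/3)*3^(1/6)*c*(-2^(1/3)*3^(2/3)*(-2*sqrt(3) + 9*sqrt(-4/27 + (27 - 2*sqrt(3)/9)^2) + 243)^(1/3) + 6/(-2*sqrt(3) + 9*sqrt(-4/27 + (27 - 2*sqrt(3)/9)^2) + 243)^(1/3))/36) + C3*exp(c*(2*18^(1/3)/(-2*sqrt(3) + sqrt(-12 + (243 - 2*sqrt(3))^2) + 243)^(1/3) + 4*sqrt(3) + 12^(1/3)*(-2*sqrt(3) + sqrt(-12 + (243 - 2*sqrt(3))^2) + 243)^(1/3))/36)*cos(2^(1/3)*3^(1/6)*c*(-2^(1/3)*3^(2/3)*(-2*sqrt(3) + 9*sqrt(-4/27 + (27 - 2*sqrt(3)/9)^2) + 243)^(1/3) + 6/(-2*sqrt(3) + 9*sqrt(-4/27 + (27 - 2*sqrt(3)/9)^2) + 243)^(1/3))/36) + C4*exp(c*(-12^(1/3)*(-2*sqrt(3) + sqrt(-12 + (243 - 2*sqrt(3))^2) + 243)^(1/3) - 2*18^(1/3)/(-2*sqrt(3) + sqrt(-12 + (243 - 2*sqrt(3))^2) + 243)^(1/3) + 2*sqrt(3))/18)


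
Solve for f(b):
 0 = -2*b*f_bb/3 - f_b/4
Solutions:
 f(b) = C1 + C2*b^(5/8)


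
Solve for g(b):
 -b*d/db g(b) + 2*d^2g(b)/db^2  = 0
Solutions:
 g(b) = C1 + C2*erfi(b/2)


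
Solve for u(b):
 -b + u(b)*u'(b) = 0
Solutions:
 u(b) = -sqrt(C1 + b^2)
 u(b) = sqrt(C1 + b^2)


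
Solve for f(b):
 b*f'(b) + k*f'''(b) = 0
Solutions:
 f(b) = C1 + Integral(C2*airyai(b*(-1/k)^(1/3)) + C3*airybi(b*(-1/k)^(1/3)), b)


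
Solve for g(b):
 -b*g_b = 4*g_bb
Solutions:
 g(b) = C1 + C2*erf(sqrt(2)*b/4)


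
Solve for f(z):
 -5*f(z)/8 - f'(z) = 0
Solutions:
 f(z) = C1*exp(-5*z/8)


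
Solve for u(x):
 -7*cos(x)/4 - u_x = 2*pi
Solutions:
 u(x) = C1 - 2*pi*x - 7*sin(x)/4


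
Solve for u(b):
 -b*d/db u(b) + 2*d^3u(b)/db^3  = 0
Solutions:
 u(b) = C1 + Integral(C2*airyai(2^(2/3)*b/2) + C3*airybi(2^(2/3)*b/2), b)


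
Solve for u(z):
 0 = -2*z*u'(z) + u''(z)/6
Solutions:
 u(z) = C1 + C2*erfi(sqrt(6)*z)


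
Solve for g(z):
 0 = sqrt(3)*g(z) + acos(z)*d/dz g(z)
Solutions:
 g(z) = C1*exp(-sqrt(3)*Integral(1/acos(z), z))


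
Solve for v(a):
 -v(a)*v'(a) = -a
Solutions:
 v(a) = -sqrt(C1 + a^2)
 v(a) = sqrt(C1 + a^2)


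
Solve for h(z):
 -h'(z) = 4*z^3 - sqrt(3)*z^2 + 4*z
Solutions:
 h(z) = C1 - z^4 + sqrt(3)*z^3/3 - 2*z^2


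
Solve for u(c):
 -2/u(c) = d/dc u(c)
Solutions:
 u(c) = -sqrt(C1 - 4*c)
 u(c) = sqrt(C1 - 4*c)


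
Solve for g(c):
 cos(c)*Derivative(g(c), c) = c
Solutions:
 g(c) = C1 + Integral(c/cos(c), c)


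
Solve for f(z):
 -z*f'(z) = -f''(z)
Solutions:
 f(z) = C1 + C2*erfi(sqrt(2)*z/2)


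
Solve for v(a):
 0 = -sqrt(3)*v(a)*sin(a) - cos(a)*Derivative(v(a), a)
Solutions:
 v(a) = C1*cos(a)^(sqrt(3))


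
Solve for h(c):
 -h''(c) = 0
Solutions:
 h(c) = C1 + C2*c


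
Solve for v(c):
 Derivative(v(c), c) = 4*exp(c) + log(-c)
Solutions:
 v(c) = C1 + c*log(-c) - c + 4*exp(c)


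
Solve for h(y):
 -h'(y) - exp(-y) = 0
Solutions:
 h(y) = C1 + exp(-y)


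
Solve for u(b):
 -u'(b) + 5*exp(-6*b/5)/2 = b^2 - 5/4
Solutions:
 u(b) = C1 - b^3/3 + 5*b/4 - 25*exp(-6*b/5)/12


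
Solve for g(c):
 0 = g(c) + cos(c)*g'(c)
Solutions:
 g(c) = C1*sqrt(sin(c) - 1)/sqrt(sin(c) + 1)


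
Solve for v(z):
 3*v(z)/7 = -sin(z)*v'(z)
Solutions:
 v(z) = C1*(cos(z) + 1)^(3/14)/(cos(z) - 1)^(3/14)


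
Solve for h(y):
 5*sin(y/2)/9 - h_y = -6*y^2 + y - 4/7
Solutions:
 h(y) = C1 + 2*y^3 - y^2/2 + 4*y/7 - 10*cos(y/2)/9


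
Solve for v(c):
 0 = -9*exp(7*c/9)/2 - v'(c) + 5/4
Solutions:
 v(c) = C1 + 5*c/4 - 81*exp(7*c/9)/14


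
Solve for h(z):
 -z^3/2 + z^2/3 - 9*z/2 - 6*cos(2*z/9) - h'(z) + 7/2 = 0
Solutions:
 h(z) = C1 - z^4/8 + z^3/9 - 9*z^2/4 + 7*z/2 - 27*sin(2*z/9)


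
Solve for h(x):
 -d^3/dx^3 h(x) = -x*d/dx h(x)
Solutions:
 h(x) = C1 + Integral(C2*airyai(x) + C3*airybi(x), x)


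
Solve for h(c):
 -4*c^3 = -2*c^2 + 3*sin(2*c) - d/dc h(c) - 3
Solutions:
 h(c) = C1 + c^4 - 2*c^3/3 - 3*c - 3*cos(2*c)/2


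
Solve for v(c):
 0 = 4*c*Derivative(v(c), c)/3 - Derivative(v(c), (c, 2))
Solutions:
 v(c) = C1 + C2*erfi(sqrt(6)*c/3)


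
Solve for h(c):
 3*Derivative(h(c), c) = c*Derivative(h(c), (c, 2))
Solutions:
 h(c) = C1 + C2*c^4


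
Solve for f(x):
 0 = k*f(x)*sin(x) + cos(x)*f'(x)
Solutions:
 f(x) = C1*exp(k*log(cos(x)))


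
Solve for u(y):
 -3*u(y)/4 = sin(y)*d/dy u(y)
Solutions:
 u(y) = C1*(cos(y) + 1)^(3/8)/(cos(y) - 1)^(3/8)


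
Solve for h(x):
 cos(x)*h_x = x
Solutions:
 h(x) = C1 + Integral(x/cos(x), x)


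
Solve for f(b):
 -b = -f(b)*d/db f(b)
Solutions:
 f(b) = -sqrt(C1 + b^2)
 f(b) = sqrt(C1 + b^2)


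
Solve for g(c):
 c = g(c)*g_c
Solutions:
 g(c) = -sqrt(C1 + c^2)
 g(c) = sqrt(C1 + c^2)


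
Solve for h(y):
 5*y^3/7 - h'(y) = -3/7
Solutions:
 h(y) = C1 + 5*y^4/28 + 3*y/7


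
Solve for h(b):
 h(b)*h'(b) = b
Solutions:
 h(b) = -sqrt(C1 + b^2)
 h(b) = sqrt(C1 + b^2)


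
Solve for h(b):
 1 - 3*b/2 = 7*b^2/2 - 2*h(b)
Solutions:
 h(b) = 7*b^2/4 + 3*b/4 - 1/2


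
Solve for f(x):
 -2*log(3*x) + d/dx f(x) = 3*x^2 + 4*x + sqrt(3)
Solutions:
 f(x) = C1 + x^3 + 2*x^2 + 2*x*log(x) - 2*x + sqrt(3)*x + x*log(9)


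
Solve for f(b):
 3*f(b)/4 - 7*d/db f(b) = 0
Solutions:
 f(b) = C1*exp(3*b/28)


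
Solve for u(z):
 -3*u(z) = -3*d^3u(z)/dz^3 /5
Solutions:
 u(z) = C3*exp(5^(1/3)*z) + (C1*sin(sqrt(3)*5^(1/3)*z/2) + C2*cos(sqrt(3)*5^(1/3)*z/2))*exp(-5^(1/3)*z/2)


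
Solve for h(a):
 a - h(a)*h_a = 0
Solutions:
 h(a) = -sqrt(C1 + a^2)
 h(a) = sqrt(C1 + a^2)


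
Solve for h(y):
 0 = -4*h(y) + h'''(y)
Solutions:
 h(y) = C3*exp(2^(2/3)*y) + (C1*sin(2^(2/3)*sqrt(3)*y/2) + C2*cos(2^(2/3)*sqrt(3)*y/2))*exp(-2^(2/3)*y/2)


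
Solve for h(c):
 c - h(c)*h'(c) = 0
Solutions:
 h(c) = -sqrt(C1 + c^2)
 h(c) = sqrt(C1 + c^2)


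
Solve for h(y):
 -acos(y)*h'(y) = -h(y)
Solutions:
 h(y) = C1*exp(Integral(1/acos(y), y))


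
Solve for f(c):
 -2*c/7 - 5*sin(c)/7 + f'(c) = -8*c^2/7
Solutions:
 f(c) = C1 - 8*c^3/21 + c^2/7 - 5*cos(c)/7


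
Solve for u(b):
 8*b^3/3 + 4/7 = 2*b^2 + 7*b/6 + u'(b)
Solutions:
 u(b) = C1 + 2*b^4/3 - 2*b^3/3 - 7*b^2/12 + 4*b/7


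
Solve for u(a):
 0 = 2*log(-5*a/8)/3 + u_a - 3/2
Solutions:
 u(a) = C1 - 2*a*log(-a)/3 + a*(-2*log(5)/3 + 2*log(2) + 13/6)


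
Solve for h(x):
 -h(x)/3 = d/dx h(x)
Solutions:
 h(x) = C1*exp(-x/3)


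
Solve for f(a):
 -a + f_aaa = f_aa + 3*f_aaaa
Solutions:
 f(a) = C1 + C2*a - a^3/6 - a^2/2 + (C3*sin(sqrt(11)*a/6) + C4*cos(sqrt(11)*a/6))*exp(a/6)


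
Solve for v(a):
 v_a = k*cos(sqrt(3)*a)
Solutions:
 v(a) = C1 + sqrt(3)*k*sin(sqrt(3)*a)/3


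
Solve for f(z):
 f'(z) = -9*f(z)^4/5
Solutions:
 f(z) = 5^(1/3)*(1/(C1 + 27*z))^(1/3)
 f(z) = 5^(1/3)*(-3^(2/3) - 3*3^(1/6)*I)*(1/(C1 + 9*z))^(1/3)/6
 f(z) = 5^(1/3)*(-3^(2/3) + 3*3^(1/6)*I)*(1/(C1 + 9*z))^(1/3)/6


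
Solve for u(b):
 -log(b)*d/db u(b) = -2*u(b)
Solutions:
 u(b) = C1*exp(2*li(b))


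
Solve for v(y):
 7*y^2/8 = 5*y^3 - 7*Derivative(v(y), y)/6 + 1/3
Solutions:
 v(y) = C1 + 15*y^4/14 - y^3/4 + 2*y/7


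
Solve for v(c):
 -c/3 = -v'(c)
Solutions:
 v(c) = C1 + c^2/6


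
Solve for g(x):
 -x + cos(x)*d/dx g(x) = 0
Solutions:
 g(x) = C1 + Integral(x/cos(x), x)


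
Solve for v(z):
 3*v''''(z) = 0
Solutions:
 v(z) = C1 + C2*z + C3*z^2 + C4*z^3


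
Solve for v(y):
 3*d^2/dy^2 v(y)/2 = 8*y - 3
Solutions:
 v(y) = C1 + C2*y + 8*y^3/9 - y^2


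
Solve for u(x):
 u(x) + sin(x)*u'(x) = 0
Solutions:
 u(x) = C1*sqrt(cos(x) + 1)/sqrt(cos(x) - 1)


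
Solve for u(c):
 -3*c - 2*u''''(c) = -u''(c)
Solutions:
 u(c) = C1 + C2*c + C3*exp(-sqrt(2)*c/2) + C4*exp(sqrt(2)*c/2) + c^3/2


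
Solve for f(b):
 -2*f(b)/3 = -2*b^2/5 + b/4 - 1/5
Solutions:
 f(b) = 3*b^2/5 - 3*b/8 + 3/10


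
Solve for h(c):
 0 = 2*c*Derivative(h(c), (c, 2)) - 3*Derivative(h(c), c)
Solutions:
 h(c) = C1 + C2*c^(5/2)


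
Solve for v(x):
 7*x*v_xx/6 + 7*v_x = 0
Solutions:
 v(x) = C1 + C2/x^5


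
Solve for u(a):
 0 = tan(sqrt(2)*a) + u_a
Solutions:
 u(a) = C1 + sqrt(2)*log(cos(sqrt(2)*a))/2


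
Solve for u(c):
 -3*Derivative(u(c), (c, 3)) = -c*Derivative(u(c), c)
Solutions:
 u(c) = C1 + Integral(C2*airyai(3^(2/3)*c/3) + C3*airybi(3^(2/3)*c/3), c)


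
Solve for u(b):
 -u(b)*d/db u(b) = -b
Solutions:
 u(b) = -sqrt(C1 + b^2)
 u(b) = sqrt(C1 + b^2)


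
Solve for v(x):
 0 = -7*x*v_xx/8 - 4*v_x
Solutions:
 v(x) = C1 + C2/x^(25/7)


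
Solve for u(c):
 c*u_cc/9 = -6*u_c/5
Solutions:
 u(c) = C1 + C2/c^(49/5)


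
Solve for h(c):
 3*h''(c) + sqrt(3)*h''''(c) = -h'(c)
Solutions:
 h(c) = C1 + C2*exp(c*(-2*2^(1/3)*3^(5/6)/(sqrt(3) + sqrt(3 + 4*sqrt(3)))^(1/3) + 6^(2/3)*(sqrt(3) + sqrt(3 + 4*sqrt(3)))^(1/3))/12)*sin(c*(2*6^(1/3)/(sqrt(3) + sqrt(3 + 4*sqrt(3)))^(1/3) + 2^(2/3)*3^(1/6)*(sqrt(3) + sqrt(3 + 4*sqrt(3)))^(1/3))/4) + C3*exp(c*(-2*2^(1/3)*3^(5/6)/(sqrt(3) + sqrt(3 + 4*sqrt(3)))^(1/3) + 6^(2/3)*(sqrt(3) + sqrt(3 + 4*sqrt(3)))^(1/3))/12)*cos(c*(2*6^(1/3)/(sqrt(3) + sqrt(3 + 4*sqrt(3)))^(1/3) + 2^(2/3)*3^(1/6)*(sqrt(3) + sqrt(3 + 4*sqrt(3)))^(1/3))/4) + C4*exp(-c*(-2*2^(1/3)*3^(5/6)/(sqrt(3) + sqrt(3 + 4*sqrt(3)))^(1/3) + 6^(2/3)*(sqrt(3) + sqrt(3 + 4*sqrt(3)))^(1/3))/6)


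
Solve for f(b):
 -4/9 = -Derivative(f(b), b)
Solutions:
 f(b) = C1 + 4*b/9


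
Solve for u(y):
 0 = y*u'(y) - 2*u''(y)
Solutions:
 u(y) = C1 + C2*erfi(y/2)


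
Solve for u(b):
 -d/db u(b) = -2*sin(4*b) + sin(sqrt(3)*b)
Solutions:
 u(b) = C1 - cos(4*b)/2 + sqrt(3)*cos(sqrt(3)*b)/3


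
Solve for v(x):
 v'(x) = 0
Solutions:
 v(x) = C1


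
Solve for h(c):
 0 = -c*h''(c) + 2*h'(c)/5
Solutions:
 h(c) = C1 + C2*c^(7/5)


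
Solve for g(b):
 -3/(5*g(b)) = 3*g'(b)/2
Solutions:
 g(b) = -sqrt(C1 - 20*b)/5
 g(b) = sqrt(C1 - 20*b)/5


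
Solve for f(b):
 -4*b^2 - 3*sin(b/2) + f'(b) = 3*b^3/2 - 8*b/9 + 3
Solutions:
 f(b) = C1 + 3*b^4/8 + 4*b^3/3 - 4*b^2/9 + 3*b - 6*cos(b/2)


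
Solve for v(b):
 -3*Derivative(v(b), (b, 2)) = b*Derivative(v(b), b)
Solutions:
 v(b) = C1 + C2*erf(sqrt(6)*b/6)


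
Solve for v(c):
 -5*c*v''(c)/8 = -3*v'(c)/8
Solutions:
 v(c) = C1 + C2*c^(8/5)


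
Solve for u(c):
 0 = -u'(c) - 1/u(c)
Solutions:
 u(c) = -sqrt(C1 - 2*c)
 u(c) = sqrt(C1 - 2*c)


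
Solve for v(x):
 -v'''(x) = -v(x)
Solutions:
 v(x) = C3*exp(x) + (C1*sin(sqrt(3)*x/2) + C2*cos(sqrt(3)*x/2))*exp(-x/2)


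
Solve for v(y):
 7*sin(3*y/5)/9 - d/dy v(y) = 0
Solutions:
 v(y) = C1 - 35*cos(3*y/5)/27


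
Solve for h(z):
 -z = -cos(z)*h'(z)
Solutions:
 h(z) = C1 + Integral(z/cos(z), z)


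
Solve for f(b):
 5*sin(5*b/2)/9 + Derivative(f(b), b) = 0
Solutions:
 f(b) = C1 + 2*cos(5*b/2)/9


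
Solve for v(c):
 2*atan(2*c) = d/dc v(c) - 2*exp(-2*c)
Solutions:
 v(c) = C1 + 2*c*atan(2*c) - log(4*c^2 + 1)/2 - exp(-2*c)


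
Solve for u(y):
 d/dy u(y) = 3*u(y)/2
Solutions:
 u(y) = C1*exp(3*y/2)


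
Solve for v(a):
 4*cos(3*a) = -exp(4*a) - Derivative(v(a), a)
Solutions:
 v(a) = C1 - exp(4*a)/4 - 4*sin(3*a)/3


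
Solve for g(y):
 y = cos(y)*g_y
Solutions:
 g(y) = C1 + Integral(y/cos(y), y)


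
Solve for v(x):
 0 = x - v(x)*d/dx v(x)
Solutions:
 v(x) = -sqrt(C1 + x^2)
 v(x) = sqrt(C1 + x^2)


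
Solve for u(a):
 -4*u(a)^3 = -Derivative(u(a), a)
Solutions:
 u(a) = -sqrt(2)*sqrt(-1/(C1 + 4*a))/2
 u(a) = sqrt(2)*sqrt(-1/(C1 + 4*a))/2


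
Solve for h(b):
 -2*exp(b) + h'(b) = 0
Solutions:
 h(b) = C1 + 2*exp(b)


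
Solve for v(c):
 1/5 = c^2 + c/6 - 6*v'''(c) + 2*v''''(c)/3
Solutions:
 v(c) = C1 + C2*c + C3*c^2 + C4*exp(9*c) + c^5/360 + 7*c^4/2592 - 127*c^3/29160


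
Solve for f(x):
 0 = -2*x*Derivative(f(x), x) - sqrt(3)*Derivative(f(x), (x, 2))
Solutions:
 f(x) = C1 + C2*erf(3^(3/4)*x/3)


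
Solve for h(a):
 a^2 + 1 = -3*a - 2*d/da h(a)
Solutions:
 h(a) = C1 - a^3/6 - 3*a^2/4 - a/2


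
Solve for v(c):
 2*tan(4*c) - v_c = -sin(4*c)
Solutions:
 v(c) = C1 - log(cos(4*c))/2 - cos(4*c)/4


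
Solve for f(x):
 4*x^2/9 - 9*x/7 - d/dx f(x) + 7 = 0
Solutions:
 f(x) = C1 + 4*x^3/27 - 9*x^2/14 + 7*x


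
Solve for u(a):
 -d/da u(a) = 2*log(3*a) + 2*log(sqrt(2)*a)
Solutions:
 u(a) = C1 - 4*a*log(a) - a*log(18) + 4*a


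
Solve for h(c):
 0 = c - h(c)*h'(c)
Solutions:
 h(c) = -sqrt(C1 + c^2)
 h(c) = sqrt(C1 + c^2)


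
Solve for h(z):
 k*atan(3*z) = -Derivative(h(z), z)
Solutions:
 h(z) = C1 - k*(z*atan(3*z) - log(9*z^2 + 1)/6)


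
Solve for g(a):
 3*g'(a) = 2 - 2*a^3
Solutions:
 g(a) = C1 - a^4/6 + 2*a/3


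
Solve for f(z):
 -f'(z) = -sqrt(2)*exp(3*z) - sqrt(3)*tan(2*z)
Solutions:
 f(z) = C1 + sqrt(2)*exp(3*z)/3 - sqrt(3)*log(cos(2*z))/2


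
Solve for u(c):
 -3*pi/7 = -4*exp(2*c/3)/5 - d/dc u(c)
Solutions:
 u(c) = C1 + 3*pi*c/7 - 6*exp(2*c/3)/5


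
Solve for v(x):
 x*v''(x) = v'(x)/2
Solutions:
 v(x) = C1 + C2*x^(3/2)


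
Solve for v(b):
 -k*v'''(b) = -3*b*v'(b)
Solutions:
 v(b) = C1 + Integral(C2*airyai(3^(1/3)*b*(1/k)^(1/3)) + C3*airybi(3^(1/3)*b*(1/k)^(1/3)), b)


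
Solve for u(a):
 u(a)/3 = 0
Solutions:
 u(a) = 0


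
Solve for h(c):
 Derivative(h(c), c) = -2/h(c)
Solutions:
 h(c) = -sqrt(C1 - 4*c)
 h(c) = sqrt(C1 - 4*c)


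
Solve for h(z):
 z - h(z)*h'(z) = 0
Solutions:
 h(z) = -sqrt(C1 + z^2)
 h(z) = sqrt(C1 + z^2)


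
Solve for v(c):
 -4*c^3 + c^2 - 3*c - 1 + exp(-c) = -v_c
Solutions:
 v(c) = C1 + c^4 - c^3/3 + 3*c^2/2 + c + exp(-c)


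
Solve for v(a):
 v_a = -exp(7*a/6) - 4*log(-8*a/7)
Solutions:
 v(a) = C1 - 4*a*log(-a) + 4*a*(-3*log(2) + 1 + log(7)) - 6*exp(7*a/6)/7


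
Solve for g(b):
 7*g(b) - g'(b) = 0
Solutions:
 g(b) = C1*exp(7*b)


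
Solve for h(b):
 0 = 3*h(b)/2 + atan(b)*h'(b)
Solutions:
 h(b) = C1*exp(-3*Integral(1/atan(b), b)/2)


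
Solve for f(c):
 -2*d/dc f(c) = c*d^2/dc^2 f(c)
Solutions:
 f(c) = C1 + C2/c


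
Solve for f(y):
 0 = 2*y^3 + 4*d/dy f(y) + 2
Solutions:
 f(y) = C1 - y^4/8 - y/2


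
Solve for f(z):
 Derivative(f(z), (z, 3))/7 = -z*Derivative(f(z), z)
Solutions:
 f(z) = C1 + Integral(C2*airyai(-7^(1/3)*z) + C3*airybi(-7^(1/3)*z), z)


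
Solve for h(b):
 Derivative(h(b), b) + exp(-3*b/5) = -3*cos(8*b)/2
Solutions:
 h(b) = C1 - 3*sin(8*b)/16 + 5*exp(-3*b/5)/3


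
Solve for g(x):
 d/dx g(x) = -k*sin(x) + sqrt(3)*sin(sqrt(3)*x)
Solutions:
 g(x) = C1 + k*cos(x) - cos(sqrt(3)*x)


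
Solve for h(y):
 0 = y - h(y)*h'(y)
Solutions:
 h(y) = -sqrt(C1 + y^2)
 h(y) = sqrt(C1 + y^2)


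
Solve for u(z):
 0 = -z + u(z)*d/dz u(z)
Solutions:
 u(z) = -sqrt(C1 + z^2)
 u(z) = sqrt(C1 + z^2)


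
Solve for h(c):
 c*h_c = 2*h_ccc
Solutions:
 h(c) = C1 + Integral(C2*airyai(2^(2/3)*c/2) + C3*airybi(2^(2/3)*c/2), c)


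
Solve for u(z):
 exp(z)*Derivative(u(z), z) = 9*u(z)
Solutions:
 u(z) = C1*exp(-9*exp(-z))


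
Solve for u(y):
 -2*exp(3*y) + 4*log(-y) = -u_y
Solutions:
 u(y) = C1 - 4*y*log(-y) + 4*y + 2*exp(3*y)/3


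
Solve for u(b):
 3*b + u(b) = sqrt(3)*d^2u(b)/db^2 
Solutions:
 u(b) = C1*exp(-3^(3/4)*b/3) + C2*exp(3^(3/4)*b/3) - 3*b


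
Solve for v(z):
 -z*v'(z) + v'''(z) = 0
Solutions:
 v(z) = C1 + Integral(C2*airyai(z) + C3*airybi(z), z)


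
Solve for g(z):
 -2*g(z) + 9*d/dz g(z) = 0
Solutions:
 g(z) = C1*exp(2*z/9)


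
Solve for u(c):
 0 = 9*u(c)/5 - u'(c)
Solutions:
 u(c) = C1*exp(9*c/5)


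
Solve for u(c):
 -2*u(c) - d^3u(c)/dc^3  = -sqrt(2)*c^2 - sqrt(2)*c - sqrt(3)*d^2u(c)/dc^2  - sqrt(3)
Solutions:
 u(c) = C1*exp(c*(3^(2/3)/(-sqrt(3) + sqrt(-3 + (9 - sqrt(3))^2) + 9)^(1/3) + 2*sqrt(3) + 3^(1/3)*(-sqrt(3) + sqrt(-3 + (9 - sqrt(3))^2) + 9)^(1/3))/6)*sin(3^(1/6)*c*(-3^(2/3)*(-sqrt(3) + sqrt(-3 + (9 - sqrt(3))^2) + 9)^(1/3) + 3/(-sqrt(3) + sqrt(-3 + (9 - sqrt(3))^2) + 9)^(1/3))/6) + C2*exp(c*(3^(2/3)/(-sqrt(3) + sqrt(-3 + (9 - sqrt(3))^2) + 9)^(1/3) + 2*sqrt(3) + 3^(1/3)*(-sqrt(3) + sqrt(-3 + (9 - sqrt(3))^2) + 9)^(1/3))/6)*cos(3^(1/6)*c*(-3^(2/3)*(-sqrt(3) + sqrt(-3 + (9 - sqrt(3))^2) + 9)^(1/3) + 3/(-sqrt(3) + sqrt(-3 + (9 - sqrt(3))^2) + 9)^(1/3))/6) + C3*exp(c*(-3^(1/3)*(-sqrt(3) + sqrt(-3 + (9 - sqrt(3))^2) + 9)^(1/3) - 3^(2/3)/(-sqrt(3) + sqrt(-3 + (9 - sqrt(3))^2) + 9)^(1/3) + sqrt(3))/3) + sqrt(2)*c^2/2 + sqrt(2)*c/2 + sqrt(3)/2 + sqrt(6)/2


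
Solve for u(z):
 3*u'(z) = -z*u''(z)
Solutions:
 u(z) = C1 + C2/z^2


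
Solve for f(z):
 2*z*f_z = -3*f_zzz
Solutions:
 f(z) = C1 + Integral(C2*airyai(-2^(1/3)*3^(2/3)*z/3) + C3*airybi(-2^(1/3)*3^(2/3)*z/3), z)


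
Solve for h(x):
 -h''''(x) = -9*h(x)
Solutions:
 h(x) = C1*exp(-sqrt(3)*x) + C2*exp(sqrt(3)*x) + C3*sin(sqrt(3)*x) + C4*cos(sqrt(3)*x)


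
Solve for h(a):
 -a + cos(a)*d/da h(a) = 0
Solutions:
 h(a) = C1 + Integral(a/cos(a), a)


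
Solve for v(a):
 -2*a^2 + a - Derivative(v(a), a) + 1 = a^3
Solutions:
 v(a) = C1 - a^4/4 - 2*a^3/3 + a^2/2 + a


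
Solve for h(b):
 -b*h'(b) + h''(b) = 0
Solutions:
 h(b) = C1 + C2*erfi(sqrt(2)*b/2)


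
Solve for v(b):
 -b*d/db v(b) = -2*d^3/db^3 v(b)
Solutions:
 v(b) = C1 + Integral(C2*airyai(2^(2/3)*b/2) + C3*airybi(2^(2/3)*b/2), b)


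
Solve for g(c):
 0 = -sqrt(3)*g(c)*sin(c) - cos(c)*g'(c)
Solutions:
 g(c) = C1*cos(c)^(sqrt(3))


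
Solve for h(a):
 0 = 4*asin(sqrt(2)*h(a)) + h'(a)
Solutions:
 Integral(1/asin(sqrt(2)*_y), (_y, h(a))) = C1 - 4*a


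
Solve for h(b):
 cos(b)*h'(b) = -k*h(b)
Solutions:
 h(b) = C1*exp(k*(log(sin(b) - 1) - log(sin(b) + 1))/2)


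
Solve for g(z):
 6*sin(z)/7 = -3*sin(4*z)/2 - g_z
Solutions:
 g(z) = C1 + 6*cos(z)/7 + 3*cos(4*z)/8


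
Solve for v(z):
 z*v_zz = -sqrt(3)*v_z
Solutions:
 v(z) = C1 + C2*z^(1 - sqrt(3))


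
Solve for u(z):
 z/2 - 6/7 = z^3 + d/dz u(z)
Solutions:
 u(z) = C1 - z^4/4 + z^2/4 - 6*z/7


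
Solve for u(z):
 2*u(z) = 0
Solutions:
 u(z) = 0


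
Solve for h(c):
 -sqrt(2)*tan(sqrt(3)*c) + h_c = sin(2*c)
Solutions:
 h(c) = C1 - sqrt(6)*log(cos(sqrt(3)*c))/3 - cos(2*c)/2


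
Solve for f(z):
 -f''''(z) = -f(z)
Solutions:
 f(z) = C1*exp(-z) + C2*exp(z) + C3*sin(z) + C4*cos(z)


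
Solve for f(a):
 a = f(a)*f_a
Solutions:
 f(a) = -sqrt(C1 + a^2)
 f(a) = sqrt(C1 + a^2)


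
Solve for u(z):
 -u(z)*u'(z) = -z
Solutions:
 u(z) = -sqrt(C1 + z^2)
 u(z) = sqrt(C1 + z^2)


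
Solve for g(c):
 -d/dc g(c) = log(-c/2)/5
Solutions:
 g(c) = C1 - c*log(-c)/5 + c*(log(2) + 1)/5


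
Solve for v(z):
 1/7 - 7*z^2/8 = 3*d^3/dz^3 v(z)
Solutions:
 v(z) = C1 + C2*z + C3*z^2 - 7*z^5/1440 + z^3/126


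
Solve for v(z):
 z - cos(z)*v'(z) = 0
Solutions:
 v(z) = C1 + Integral(z/cos(z), z)


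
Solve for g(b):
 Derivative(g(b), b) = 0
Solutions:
 g(b) = C1


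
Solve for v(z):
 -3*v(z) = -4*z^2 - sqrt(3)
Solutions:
 v(z) = 4*z^2/3 + sqrt(3)/3


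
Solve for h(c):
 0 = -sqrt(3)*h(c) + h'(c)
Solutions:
 h(c) = C1*exp(sqrt(3)*c)


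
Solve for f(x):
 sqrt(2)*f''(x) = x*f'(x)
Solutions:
 f(x) = C1 + C2*erfi(2^(1/4)*x/2)


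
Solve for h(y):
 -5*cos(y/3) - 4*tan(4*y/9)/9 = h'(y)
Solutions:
 h(y) = C1 + log(cos(4*y/9)) - 15*sin(y/3)


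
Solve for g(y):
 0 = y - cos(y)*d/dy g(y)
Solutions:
 g(y) = C1 + Integral(y/cos(y), y)


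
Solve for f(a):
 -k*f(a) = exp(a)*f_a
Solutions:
 f(a) = C1*exp(k*exp(-a))


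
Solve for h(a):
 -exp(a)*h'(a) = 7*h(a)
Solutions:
 h(a) = C1*exp(7*exp(-a))


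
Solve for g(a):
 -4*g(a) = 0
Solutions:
 g(a) = 0


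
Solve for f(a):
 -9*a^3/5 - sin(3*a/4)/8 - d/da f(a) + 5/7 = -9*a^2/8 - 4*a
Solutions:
 f(a) = C1 - 9*a^4/20 + 3*a^3/8 + 2*a^2 + 5*a/7 + cos(3*a/4)/6


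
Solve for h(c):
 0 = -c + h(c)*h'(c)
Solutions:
 h(c) = -sqrt(C1 + c^2)
 h(c) = sqrt(C1 + c^2)


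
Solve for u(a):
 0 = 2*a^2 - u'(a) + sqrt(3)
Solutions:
 u(a) = C1 + 2*a^3/3 + sqrt(3)*a


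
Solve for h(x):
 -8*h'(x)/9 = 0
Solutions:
 h(x) = C1


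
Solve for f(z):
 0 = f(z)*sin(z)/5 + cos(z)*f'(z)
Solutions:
 f(z) = C1*cos(z)^(1/5)


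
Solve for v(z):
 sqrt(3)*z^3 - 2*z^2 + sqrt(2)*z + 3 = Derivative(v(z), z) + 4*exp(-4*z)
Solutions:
 v(z) = C1 + sqrt(3)*z^4/4 - 2*z^3/3 + sqrt(2)*z^2/2 + 3*z + exp(-4*z)


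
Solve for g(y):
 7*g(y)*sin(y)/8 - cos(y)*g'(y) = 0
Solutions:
 g(y) = C1/cos(y)^(7/8)


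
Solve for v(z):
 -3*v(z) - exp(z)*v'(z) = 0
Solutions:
 v(z) = C1*exp(3*exp(-z))


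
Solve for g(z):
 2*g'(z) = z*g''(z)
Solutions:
 g(z) = C1 + C2*z^3


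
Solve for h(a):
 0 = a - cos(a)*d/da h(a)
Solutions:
 h(a) = C1 + Integral(a/cos(a), a)


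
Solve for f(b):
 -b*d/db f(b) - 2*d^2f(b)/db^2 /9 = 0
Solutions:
 f(b) = C1 + C2*erf(3*b/2)


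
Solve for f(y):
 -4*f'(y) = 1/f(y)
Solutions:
 f(y) = -sqrt(C1 - 2*y)/2
 f(y) = sqrt(C1 - 2*y)/2


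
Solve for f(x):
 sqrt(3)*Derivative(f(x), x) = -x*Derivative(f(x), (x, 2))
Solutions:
 f(x) = C1 + C2*x^(1 - sqrt(3))


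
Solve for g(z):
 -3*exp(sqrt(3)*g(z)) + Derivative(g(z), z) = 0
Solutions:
 g(z) = sqrt(3)*(2*log(-1/(C1 + 3*z)) - log(3))/6


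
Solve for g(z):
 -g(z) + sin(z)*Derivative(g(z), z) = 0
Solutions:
 g(z) = C1*sqrt(cos(z) - 1)/sqrt(cos(z) + 1)


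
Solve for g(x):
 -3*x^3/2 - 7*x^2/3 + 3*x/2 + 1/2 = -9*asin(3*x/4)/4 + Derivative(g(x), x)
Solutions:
 g(x) = C1 - 3*x^4/8 - 7*x^3/9 + 3*x^2/4 + 9*x*asin(3*x/4)/4 + x/2 + 3*sqrt(16 - 9*x^2)/4


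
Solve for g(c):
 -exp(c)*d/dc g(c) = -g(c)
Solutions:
 g(c) = C1*exp(-exp(-c))


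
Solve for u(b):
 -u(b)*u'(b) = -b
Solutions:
 u(b) = -sqrt(C1 + b^2)
 u(b) = sqrt(C1 + b^2)


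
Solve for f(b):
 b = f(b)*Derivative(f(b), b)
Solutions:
 f(b) = -sqrt(C1 + b^2)
 f(b) = sqrt(C1 + b^2)


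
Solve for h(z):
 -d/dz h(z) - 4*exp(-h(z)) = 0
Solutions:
 h(z) = log(C1 - 4*z)


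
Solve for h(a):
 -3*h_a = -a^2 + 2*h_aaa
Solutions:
 h(a) = C1 + C2*sin(sqrt(6)*a/2) + C3*cos(sqrt(6)*a/2) + a^3/9 - 4*a/9


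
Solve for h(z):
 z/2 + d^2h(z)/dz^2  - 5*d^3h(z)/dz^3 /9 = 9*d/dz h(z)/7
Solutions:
 h(z) = C1 + 7*z^2/36 + 49*z/162 + (C2*sin(9*sqrt(91)*z/70) + C3*cos(9*sqrt(91)*z/70))*exp(9*z/10)


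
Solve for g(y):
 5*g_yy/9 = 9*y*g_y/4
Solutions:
 g(y) = C1 + C2*erfi(9*sqrt(10)*y/20)


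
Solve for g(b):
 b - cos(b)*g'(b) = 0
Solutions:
 g(b) = C1 + Integral(b/cos(b), b)


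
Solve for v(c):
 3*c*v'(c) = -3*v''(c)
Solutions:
 v(c) = C1 + C2*erf(sqrt(2)*c/2)


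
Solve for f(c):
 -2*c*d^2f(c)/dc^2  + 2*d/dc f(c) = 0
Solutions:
 f(c) = C1 + C2*c^2


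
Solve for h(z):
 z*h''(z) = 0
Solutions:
 h(z) = C1 + C2*z


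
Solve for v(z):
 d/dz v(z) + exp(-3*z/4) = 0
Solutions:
 v(z) = C1 + 4*exp(-3*z/4)/3


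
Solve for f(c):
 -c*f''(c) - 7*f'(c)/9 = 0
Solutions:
 f(c) = C1 + C2*c^(2/9)


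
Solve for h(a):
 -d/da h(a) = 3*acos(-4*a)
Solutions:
 h(a) = C1 - 3*a*acos(-4*a) - 3*sqrt(1 - 16*a^2)/4


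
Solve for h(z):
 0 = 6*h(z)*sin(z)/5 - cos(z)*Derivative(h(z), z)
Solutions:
 h(z) = C1/cos(z)^(6/5)


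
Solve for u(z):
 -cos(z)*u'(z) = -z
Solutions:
 u(z) = C1 + Integral(z/cos(z), z)


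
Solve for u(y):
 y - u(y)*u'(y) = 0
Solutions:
 u(y) = -sqrt(C1 + y^2)
 u(y) = sqrt(C1 + y^2)


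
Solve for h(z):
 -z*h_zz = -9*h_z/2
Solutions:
 h(z) = C1 + C2*z^(11/2)


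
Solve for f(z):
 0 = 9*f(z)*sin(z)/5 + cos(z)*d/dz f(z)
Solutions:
 f(z) = C1*cos(z)^(9/5)


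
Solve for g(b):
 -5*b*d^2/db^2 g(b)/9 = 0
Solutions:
 g(b) = C1 + C2*b


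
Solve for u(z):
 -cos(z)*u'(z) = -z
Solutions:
 u(z) = C1 + Integral(z/cos(z), z)


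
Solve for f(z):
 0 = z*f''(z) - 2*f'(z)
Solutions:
 f(z) = C1 + C2*z^3


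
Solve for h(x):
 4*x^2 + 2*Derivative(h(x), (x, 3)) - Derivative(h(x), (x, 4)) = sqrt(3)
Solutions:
 h(x) = C1 + C2*x + C3*x^2 + C4*exp(2*x) - x^5/30 - x^4/12 + x^3*(-2 + sqrt(3))/12


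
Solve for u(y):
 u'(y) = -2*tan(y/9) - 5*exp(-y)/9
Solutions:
 u(y) = C1 - 9*log(tan(y/9)^2 + 1) + 5*exp(-y)/9


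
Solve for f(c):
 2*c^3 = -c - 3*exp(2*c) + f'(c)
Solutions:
 f(c) = C1 + c^4/2 + c^2/2 + 3*exp(2*c)/2


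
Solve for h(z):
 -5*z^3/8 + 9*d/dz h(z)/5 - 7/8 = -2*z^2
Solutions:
 h(z) = C1 + 25*z^4/288 - 10*z^3/27 + 35*z/72


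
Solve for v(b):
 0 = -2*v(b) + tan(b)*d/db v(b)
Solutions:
 v(b) = C1*sin(b)^2


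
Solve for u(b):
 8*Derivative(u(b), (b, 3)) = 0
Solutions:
 u(b) = C1 + C2*b + C3*b^2


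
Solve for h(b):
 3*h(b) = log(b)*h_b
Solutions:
 h(b) = C1*exp(3*li(b))


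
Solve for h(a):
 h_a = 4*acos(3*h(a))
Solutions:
 Integral(1/acos(3*_y), (_y, h(a))) = C1 + 4*a


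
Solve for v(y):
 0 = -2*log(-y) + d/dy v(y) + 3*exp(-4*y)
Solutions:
 v(y) = C1 + 2*y*log(-y) - 2*y + 3*exp(-4*y)/4


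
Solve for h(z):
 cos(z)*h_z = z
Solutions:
 h(z) = C1 + Integral(z/cos(z), z)


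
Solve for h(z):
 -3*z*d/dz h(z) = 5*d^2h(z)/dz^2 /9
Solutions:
 h(z) = C1 + C2*erf(3*sqrt(30)*z/10)


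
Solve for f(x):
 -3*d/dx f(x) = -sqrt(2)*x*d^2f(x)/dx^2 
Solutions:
 f(x) = C1 + C2*x^(1 + 3*sqrt(2)/2)


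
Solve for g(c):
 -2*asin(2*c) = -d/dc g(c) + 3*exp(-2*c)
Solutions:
 g(c) = C1 + 2*c*asin(2*c) + sqrt(1 - 4*c^2) - 3*exp(-2*c)/2


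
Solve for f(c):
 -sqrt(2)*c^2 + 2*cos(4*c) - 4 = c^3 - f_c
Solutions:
 f(c) = C1 + c^4/4 + sqrt(2)*c^3/3 + 4*c - sin(4*c)/2


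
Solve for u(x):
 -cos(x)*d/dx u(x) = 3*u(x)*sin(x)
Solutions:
 u(x) = C1*cos(x)^3


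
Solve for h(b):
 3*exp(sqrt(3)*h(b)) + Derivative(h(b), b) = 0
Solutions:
 h(b) = sqrt(3)*(2*log(1/(C1 + 3*b)) - log(3))/6


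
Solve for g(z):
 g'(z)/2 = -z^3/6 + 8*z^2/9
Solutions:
 g(z) = C1 - z^4/12 + 16*z^3/27


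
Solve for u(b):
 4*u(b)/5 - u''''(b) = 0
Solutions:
 u(b) = C1*exp(-sqrt(2)*5^(3/4)*b/5) + C2*exp(sqrt(2)*5^(3/4)*b/5) + C3*sin(sqrt(2)*5^(3/4)*b/5) + C4*cos(sqrt(2)*5^(3/4)*b/5)


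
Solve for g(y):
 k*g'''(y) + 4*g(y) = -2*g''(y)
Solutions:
 g(y) = C1*exp(-y*(2^(1/3)*(sqrt(((27 + 4/k^2)^2 - 16/k^4)/k^2) + 27/k + 4/k^3)^(1/3) + 2/k + 2*2^(2/3)/(k^2*(sqrt(((27 + 4/k^2)^2 - 16/k^4)/k^2) + 27/k + 4/k^3)^(1/3)))/3) + C2*exp(y*(2^(1/3)*(sqrt(((27 + 4/k^2)^2 - 16/k^4)/k^2) + 27/k + 4/k^3)^(1/3) - 2^(1/3)*sqrt(3)*I*(sqrt(((27 + 4/k^2)^2 - 16/k^4)/k^2) + 27/k + 4/k^3)^(1/3) - 4/k - 8*2^(2/3)/(k^2*(-1 + sqrt(3)*I)*(sqrt(((27 + 4/k^2)^2 - 16/k^4)/k^2) + 27/k + 4/k^3)^(1/3)))/6) + C3*exp(y*(2^(1/3)*(sqrt(((27 + 4/k^2)^2 - 16/k^4)/k^2) + 27/k + 4/k^3)^(1/3) + 2^(1/3)*sqrt(3)*I*(sqrt(((27 + 4/k^2)^2 - 16/k^4)/k^2) + 27/k + 4/k^3)^(1/3) - 4/k + 8*2^(2/3)/(k^2*(1 + sqrt(3)*I)*(sqrt(((27 + 4/k^2)^2 - 16/k^4)/k^2) + 27/k + 4/k^3)^(1/3)))/6)


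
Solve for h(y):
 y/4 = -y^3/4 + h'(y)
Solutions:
 h(y) = C1 + y^4/16 + y^2/8


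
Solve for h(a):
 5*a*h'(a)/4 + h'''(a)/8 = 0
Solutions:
 h(a) = C1 + Integral(C2*airyai(-10^(1/3)*a) + C3*airybi(-10^(1/3)*a), a)


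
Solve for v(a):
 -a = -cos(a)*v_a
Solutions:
 v(a) = C1 + Integral(a/cos(a), a)


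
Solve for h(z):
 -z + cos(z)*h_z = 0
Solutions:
 h(z) = C1 + Integral(z/cos(z), z)


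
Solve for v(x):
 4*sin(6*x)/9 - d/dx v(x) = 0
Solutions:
 v(x) = C1 - 2*cos(6*x)/27


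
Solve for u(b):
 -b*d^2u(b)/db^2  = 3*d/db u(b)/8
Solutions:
 u(b) = C1 + C2*b^(5/8)


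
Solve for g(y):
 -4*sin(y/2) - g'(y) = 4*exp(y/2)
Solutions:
 g(y) = C1 - 8*exp(y/2) + 8*cos(y/2)


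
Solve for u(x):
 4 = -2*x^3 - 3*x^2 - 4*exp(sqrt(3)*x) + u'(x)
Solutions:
 u(x) = C1 + x^4/2 + x^3 + 4*x + 4*sqrt(3)*exp(sqrt(3)*x)/3


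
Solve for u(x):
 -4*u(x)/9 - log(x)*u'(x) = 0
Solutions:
 u(x) = C1*exp(-4*li(x)/9)


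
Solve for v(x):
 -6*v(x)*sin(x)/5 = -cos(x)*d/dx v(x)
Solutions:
 v(x) = C1/cos(x)^(6/5)


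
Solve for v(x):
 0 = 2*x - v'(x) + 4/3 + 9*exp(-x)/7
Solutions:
 v(x) = C1 + x^2 + 4*x/3 - 9*exp(-x)/7


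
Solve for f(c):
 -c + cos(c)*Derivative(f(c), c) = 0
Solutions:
 f(c) = C1 + Integral(c/cos(c), c)


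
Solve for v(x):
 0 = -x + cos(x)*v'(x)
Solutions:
 v(x) = C1 + Integral(x/cos(x), x)


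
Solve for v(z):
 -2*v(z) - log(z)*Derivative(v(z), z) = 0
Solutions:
 v(z) = C1*exp(-2*li(z))


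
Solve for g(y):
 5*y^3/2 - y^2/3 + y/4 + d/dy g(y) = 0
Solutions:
 g(y) = C1 - 5*y^4/8 + y^3/9 - y^2/8


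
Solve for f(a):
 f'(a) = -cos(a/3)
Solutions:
 f(a) = C1 - 3*sin(a/3)


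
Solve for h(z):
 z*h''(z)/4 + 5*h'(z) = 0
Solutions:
 h(z) = C1 + C2/z^19


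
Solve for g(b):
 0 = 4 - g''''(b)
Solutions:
 g(b) = C1 + C2*b + C3*b^2 + C4*b^3 + b^4/6


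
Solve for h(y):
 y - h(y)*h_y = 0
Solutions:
 h(y) = -sqrt(C1 + y^2)
 h(y) = sqrt(C1 + y^2)


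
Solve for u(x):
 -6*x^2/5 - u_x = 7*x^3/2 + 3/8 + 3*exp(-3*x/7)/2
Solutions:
 u(x) = C1 - 7*x^4/8 - 2*x^3/5 - 3*x/8 + 7*exp(-3*x/7)/2


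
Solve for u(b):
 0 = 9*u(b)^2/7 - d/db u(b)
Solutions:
 u(b) = -7/(C1 + 9*b)


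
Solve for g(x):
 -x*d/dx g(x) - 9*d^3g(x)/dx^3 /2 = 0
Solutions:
 g(x) = C1 + Integral(C2*airyai(-6^(1/3)*x/3) + C3*airybi(-6^(1/3)*x/3), x)


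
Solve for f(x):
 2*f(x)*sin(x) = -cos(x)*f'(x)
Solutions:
 f(x) = C1*cos(x)^2


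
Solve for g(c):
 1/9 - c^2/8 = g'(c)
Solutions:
 g(c) = C1 - c^3/24 + c/9


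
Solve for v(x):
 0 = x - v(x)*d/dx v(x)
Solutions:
 v(x) = -sqrt(C1 + x^2)
 v(x) = sqrt(C1 + x^2)


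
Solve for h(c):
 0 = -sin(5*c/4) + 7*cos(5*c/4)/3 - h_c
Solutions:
 h(c) = C1 + 28*sin(5*c/4)/15 + 4*cos(5*c/4)/5


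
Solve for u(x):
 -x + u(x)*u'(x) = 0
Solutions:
 u(x) = -sqrt(C1 + x^2)
 u(x) = sqrt(C1 + x^2)


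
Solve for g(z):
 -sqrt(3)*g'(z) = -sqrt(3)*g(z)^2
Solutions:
 g(z) = -1/(C1 + z)


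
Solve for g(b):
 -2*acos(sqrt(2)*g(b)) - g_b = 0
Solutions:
 Integral(1/acos(sqrt(2)*_y), (_y, g(b))) = C1 - 2*b


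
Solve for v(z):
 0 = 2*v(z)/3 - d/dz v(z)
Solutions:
 v(z) = C1*exp(2*z/3)


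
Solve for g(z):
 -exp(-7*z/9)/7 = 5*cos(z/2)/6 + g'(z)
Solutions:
 g(z) = C1 - 5*sin(z/2)/3 + 9*exp(-7*z/9)/49


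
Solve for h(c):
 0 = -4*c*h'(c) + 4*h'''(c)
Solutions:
 h(c) = C1 + Integral(C2*airyai(c) + C3*airybi(c), c)


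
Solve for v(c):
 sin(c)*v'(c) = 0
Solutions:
 v(c) = C1


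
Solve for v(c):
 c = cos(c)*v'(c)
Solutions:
 v(c) = C1 + Integral(c/cos(c), c)


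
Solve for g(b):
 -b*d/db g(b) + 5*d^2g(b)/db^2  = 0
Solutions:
 g(b) = C1 + C2*erfi(sqrt(10)*b/10)


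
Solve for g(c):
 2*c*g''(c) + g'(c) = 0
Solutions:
 g(c) = C1 + C2*sqrt(c)


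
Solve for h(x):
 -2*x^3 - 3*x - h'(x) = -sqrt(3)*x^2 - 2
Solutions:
 h(x) = C1 - x^4/2 + sqrt(3)*x^3/3 - 3*x^2/2 + 2*x


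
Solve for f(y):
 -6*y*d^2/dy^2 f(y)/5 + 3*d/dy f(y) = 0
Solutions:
 f(y) = C1 + C2*y^(7/2)


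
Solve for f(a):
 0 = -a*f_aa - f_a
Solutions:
 f(a) = C1 + C2*log(a)


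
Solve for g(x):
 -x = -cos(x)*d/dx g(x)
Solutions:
 g(x) = C1 + Integral(x/cos(x), x)


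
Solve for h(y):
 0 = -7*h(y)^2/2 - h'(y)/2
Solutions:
 h(y) = 1/(C1 + 7*y)


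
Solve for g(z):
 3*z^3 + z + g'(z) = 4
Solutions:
 g(z) = C1 - 3*z^4/4 - z^2/2 + 4*z


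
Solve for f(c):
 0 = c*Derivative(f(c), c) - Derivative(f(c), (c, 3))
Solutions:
 f(c) = C1 + Integral(C2*airyai(c) + C3*airybi(c), c)


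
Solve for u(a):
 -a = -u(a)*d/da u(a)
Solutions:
 u(a) = -sqrt(C1 + a^2)
 u(a) = sqrt(C1 + a^2)


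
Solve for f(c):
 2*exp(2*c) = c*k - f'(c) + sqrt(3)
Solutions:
 f(c) = C1 + c^2*k/2 + sqrt(3)*c - exp(2*c)


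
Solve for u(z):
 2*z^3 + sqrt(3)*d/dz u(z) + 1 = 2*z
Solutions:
 u(z) = C1 - sqrt(3)*z^4/6 + sqrt(3)*z^2/3 - sqrt(3)*z/3


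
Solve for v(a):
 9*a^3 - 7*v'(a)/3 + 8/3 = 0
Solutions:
 v(a) = C1 + 27*a^4/28 + 8*a/7


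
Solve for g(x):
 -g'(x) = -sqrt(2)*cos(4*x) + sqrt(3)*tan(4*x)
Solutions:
 g(x) = C1 + sqrt(3)*log(cos(4*x))/4 + sqrt(2)*sin(4*x)/4


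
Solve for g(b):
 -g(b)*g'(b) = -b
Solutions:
 g(b) = -sqrt(C1 + b^2)
 g(b) = sqrt(C1 + b^2)


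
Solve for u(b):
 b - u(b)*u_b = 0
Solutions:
 u(b) = -sqrt(C1 + b^2)
 u(b) = sqrt(C1 + b^2)


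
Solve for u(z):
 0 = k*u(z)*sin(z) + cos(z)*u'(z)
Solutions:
 u(z) = C1*exp(k*log(cos(z)))


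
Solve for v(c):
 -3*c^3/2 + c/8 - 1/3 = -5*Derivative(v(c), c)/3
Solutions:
 v(c) = C1 + 9*c^4/40 - 3*c^2/80 + c/5


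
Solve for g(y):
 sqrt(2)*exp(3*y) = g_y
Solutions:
 g(y) = C1 + sqrt(2)*exp(3*y)/3


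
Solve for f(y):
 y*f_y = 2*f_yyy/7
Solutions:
 f(y) = C1 + Integral(C2*airyai(2^(2/3)*7^(1/3)*y/2) + C3*airybi(2^(2/3)*7^(1/3)*y/2), y)


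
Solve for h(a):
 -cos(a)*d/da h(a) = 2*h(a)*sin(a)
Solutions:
 h(a) = C1*cos(a)^2


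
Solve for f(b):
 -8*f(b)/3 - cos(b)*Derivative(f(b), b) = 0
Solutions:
 f(b) = C1*(sin(b) - 1)^(4/3)/(sin(b) + 1)^(4/3)


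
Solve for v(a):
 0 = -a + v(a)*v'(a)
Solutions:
 v(a) = -sqrt(C1 + a^2)
 v(a) = sqrt(C1 + a^2)


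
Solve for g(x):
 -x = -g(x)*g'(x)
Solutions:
 g(x) = -sqrt(C1 + x^2)
 g(x) = sqrt(C1 + x^2)


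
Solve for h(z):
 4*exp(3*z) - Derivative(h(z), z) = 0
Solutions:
 h(z) = C1 + 4*exp(3*z)/3


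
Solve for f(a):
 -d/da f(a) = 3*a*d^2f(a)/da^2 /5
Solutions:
 f(a) = C1 + C2/a^(2/3)


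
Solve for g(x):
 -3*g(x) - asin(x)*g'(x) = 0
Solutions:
 g(x) = C1*exp(-3*Integral(1/asin(x), x))


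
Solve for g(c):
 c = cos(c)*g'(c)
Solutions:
 g(c) = C1 + Integral(c/cos(c), c)
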